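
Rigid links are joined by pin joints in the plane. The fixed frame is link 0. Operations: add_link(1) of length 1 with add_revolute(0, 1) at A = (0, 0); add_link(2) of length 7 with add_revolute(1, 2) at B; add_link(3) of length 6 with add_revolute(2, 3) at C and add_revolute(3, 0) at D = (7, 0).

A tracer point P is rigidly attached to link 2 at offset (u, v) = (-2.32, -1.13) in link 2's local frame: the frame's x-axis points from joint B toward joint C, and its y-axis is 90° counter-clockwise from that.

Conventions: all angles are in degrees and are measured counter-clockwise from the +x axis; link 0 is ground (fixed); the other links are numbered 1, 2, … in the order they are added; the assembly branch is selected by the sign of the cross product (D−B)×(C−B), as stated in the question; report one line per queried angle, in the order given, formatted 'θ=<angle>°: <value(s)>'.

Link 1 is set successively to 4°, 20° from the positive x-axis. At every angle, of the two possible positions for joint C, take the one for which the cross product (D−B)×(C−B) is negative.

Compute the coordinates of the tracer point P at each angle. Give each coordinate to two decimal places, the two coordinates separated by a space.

A=(0,0), D=(7.00,0)
θ=4°: B = A + 1.00·(cos4°, sin4°) = (0.9976, 0.0698)
θ=4°: |BD| = 6.0028
θ=4°: circle(B,7.00) ∩ circle(D,6.00): a=4.0842, h=5.6850
θ=4°:   candidates: C₊=(5.1476,5.7069) cross=34.126; C₋=(5.0155,-5.6623) cross=-34.126
θ=4°:   branch - wants cross < 0 → take C=(5.0155,-5.6623) (cross=-34.126)
θ=4°: ex = (C−B)/|BC| = (0.5740,-0.8189); ey = (0.8189,0.5740)
θ=4°: P = B + -2.32·ex + -1.13·ey = (-1.2594,1.3209)
θ=20°: B = A + 1.00·(cos20°, sin20°) = (0.9397, 0.3420)
θ=20°: |BD| = 6.0700
θ=20°: circle(B,7.00) ∩ circle(D,6.00): a=4.1058, h=5.6694
θ=20°:   candidates: C₊=(5.3584,5.7711) cross=34.413; C₋=(4.7195,-5.5497) cross=-34.413
θ=20°:   branch - wants cross < 0 → take C=(4.7195,-5.5497) (cross=-34.413)
θ=20°: ex = (C−B)/|BC| = (0.5400,-0.8417); ey = (0.8417,0.5400)
θ=20°: P = B + -2.32·ex + -1.13·ey = (-1.2642,1.6845)

θ=4°: -1.26 1.32
θ=20°: -1.26 1.68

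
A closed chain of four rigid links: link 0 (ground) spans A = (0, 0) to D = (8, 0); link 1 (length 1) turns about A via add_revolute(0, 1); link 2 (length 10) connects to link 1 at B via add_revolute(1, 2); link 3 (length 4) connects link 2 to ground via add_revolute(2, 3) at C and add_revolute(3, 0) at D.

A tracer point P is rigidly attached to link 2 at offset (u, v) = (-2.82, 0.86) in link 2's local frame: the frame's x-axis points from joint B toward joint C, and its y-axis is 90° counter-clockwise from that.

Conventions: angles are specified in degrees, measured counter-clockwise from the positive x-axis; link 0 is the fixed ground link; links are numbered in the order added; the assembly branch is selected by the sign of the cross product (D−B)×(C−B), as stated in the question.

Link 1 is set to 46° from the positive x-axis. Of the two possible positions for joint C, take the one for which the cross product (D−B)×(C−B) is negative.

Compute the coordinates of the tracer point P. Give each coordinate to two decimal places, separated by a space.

A=(0,0), D=(8.00,0)
B = A + 1.00·(cos46°, sin46°) = (0.6947, 0.7193)
|BD| = 7.3407
circle(B,10.00) ∩ circle(D,4.00): a=9.3919, h=3.4340
  candidates: C₊=(10.3779,3.2165) cross=25.208; C₋=(9.7048,-3.6185) cross=-25.208
  branch - wants cross < 0 → take C=(9.7048,-3.6185) (cross=-25.208)
ex = (C−B)/|BC| = (0.9010,-0.4338); ey = (0.4338,0.9010)
P = B + -2.82·ex + 0.86·ey = (-1.4732,2.7175)

-1.47 2.72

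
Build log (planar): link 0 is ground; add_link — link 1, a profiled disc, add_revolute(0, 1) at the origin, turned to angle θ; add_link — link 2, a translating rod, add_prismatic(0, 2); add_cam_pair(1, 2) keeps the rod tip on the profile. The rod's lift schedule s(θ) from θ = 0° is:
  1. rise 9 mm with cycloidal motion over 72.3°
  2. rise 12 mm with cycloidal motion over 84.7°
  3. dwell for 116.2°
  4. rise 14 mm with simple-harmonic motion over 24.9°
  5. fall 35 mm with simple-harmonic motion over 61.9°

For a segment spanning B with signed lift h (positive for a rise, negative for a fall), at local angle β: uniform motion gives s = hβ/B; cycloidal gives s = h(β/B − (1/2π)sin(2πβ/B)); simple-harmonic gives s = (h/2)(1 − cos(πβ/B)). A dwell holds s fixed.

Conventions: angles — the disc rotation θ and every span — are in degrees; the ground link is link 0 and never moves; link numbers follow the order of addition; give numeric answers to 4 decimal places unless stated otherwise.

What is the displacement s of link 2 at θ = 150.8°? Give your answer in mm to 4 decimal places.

seg 1 [0°–72.3°] cycloidal, h=9: full span → s += 9 → s = 9.0000
seg 2 [72.3°–157°] cycloidal, h=12: θ=150.8° here. β=78.5, B=84.7. 12·(0.9268 − sin(2π·0.9268)/(2π)) = 11.9694 → s = 20.9694

20.9694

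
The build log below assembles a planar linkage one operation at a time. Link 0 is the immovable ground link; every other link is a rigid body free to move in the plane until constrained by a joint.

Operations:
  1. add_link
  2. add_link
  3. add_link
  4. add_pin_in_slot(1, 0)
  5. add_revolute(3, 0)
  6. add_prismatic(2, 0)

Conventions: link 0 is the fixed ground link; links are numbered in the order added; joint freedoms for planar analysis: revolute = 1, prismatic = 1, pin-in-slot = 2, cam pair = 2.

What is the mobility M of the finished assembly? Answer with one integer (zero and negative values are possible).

(L,J1,J2)=(1,0,0); link0 fixed
link1: (2,0,0)
link2: (3,0,0)
link3: (4,0,0)
PS 1-0 [J2]: (4,0,1)
R 3-0 [J1]: (4,1,1)
P 2-0 [J1]: (4,2,1)
Grübler: 3·3 − 2·2 − 1 = 4

M = 4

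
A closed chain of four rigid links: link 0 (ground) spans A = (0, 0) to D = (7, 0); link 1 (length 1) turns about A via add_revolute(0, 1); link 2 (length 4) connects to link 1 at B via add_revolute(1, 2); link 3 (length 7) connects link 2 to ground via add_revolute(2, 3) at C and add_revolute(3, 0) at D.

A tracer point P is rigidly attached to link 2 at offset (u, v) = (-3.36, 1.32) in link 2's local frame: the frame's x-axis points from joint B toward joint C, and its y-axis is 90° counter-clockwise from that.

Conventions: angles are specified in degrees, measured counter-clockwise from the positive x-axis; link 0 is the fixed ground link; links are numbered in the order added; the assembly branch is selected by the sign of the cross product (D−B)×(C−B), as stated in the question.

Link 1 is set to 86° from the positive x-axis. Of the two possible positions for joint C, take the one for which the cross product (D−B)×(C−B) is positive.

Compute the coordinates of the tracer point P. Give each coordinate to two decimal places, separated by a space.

A=(0,0), D=(7.00,0)
B = A + 1.00·(cos86°, sin86°) = (0.0698, 0.9976)
|BD| = 7.0017
circle(B,4.00) ∩ circle(D,7.00): a=1.1443, h=3.8328
  candidates: C₊=(1.7484,4.6283) cross=26.836; C₋=(0.6563,-2.9592) cross=-26.836
  branch + wants cross > 0 → take C=(1.7484,4.6283) (cross=26.836)
ex = (C−B)/|BC| = (0.4197,0.9077); ey = (-0.9077,0.4197)
P = B + -3.36·ex + 1.32·ey = (-2.5385,-1.4983)

-2.54 -1.50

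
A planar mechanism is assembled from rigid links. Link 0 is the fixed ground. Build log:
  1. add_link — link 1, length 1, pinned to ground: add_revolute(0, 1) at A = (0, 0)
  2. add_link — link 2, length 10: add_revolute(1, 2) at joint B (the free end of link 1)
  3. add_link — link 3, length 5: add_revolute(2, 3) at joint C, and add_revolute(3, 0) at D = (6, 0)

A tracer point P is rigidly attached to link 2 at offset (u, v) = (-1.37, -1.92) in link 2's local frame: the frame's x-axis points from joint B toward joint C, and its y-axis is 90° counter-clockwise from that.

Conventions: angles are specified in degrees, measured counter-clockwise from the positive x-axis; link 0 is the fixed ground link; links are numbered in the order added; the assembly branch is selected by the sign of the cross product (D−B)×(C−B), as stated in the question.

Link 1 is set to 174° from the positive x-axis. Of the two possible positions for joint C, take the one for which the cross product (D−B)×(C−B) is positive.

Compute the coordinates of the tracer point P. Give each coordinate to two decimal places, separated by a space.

A=(0,0), D=(6.00,0)
B = A + 1.00·(cos174°, sin174°) = (-0.9945, 0.1045)
|BD| = 6.9953
circle(B,10.00) ∩ circle(D,5.00): a=8.8584, h=4.6399
  candidates: C₊=(7.9322,4.6116) cross=32.458; C₋=(7.7935,-4.6672) cross=-32.458
  branch + wants cross > 0 → take C=(7.9322,4.6116) (cross=32.458)
ex = (C−B)/|BC| = (0.8927,0.4507); ey = (-0.4507,0.8927)
P = B + -1.37·ex + -1.92·ey = (-1.3521,-2.2269)

-1.35 -2.23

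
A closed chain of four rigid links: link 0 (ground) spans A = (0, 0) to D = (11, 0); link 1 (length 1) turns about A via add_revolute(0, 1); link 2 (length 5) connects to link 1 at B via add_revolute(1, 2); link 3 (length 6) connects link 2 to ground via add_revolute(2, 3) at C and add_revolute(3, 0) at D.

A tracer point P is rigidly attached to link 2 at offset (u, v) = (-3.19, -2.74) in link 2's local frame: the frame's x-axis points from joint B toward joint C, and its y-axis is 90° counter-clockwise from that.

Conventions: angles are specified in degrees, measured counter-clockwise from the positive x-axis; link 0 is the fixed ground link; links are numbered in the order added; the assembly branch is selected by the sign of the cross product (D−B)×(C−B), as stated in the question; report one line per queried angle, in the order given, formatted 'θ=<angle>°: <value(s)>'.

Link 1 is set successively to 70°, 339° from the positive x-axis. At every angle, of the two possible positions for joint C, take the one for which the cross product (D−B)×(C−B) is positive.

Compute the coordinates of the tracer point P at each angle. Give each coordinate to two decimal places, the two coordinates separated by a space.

A=(0,0), D=(11.00,0)
θ=70°: B = A + 1.00·(cos70°, sin70°) = (0.3420, 0.9397)
θ=70°: |BD| = 10.6993
θ=70°: circle(B,5.00) ∩ circle(D,6.00): a=4.8356, h=1.2716
θ=70°:   candidates: C₊=(5.2706,1.7816) cross=13.605; C₋=(5.0473,-0.7517) cross=-13.605
θ=70°:   branch + wants cross > 0 → take C=(5.2706,1.7816) (cross=13.605)
θ=70°: ex = (C−B)/|BC| = (0.9857,0.1684); ey = (-0.1684,0.9857)
θ=70°: P = B + -3.19·ex + -2.74·ey = (-2.3410,-2.2983)
θ=339°: B = A + 1.00·(cos339°, sin339°) = (0.9336, -0.3584)
θ=339°: |BD| = 10.0728
θ=339°: circle(B,5.00) ∩ circle(D,6.00): a=4.4904, h=2.1992
θ=339°:   candidates: C₊=(5.3429,1.9992) cross=22.152; C₋=(5.4994,-2.3964) cross=-22.152
θ=339°:   branch + wants cross > 0 → take C=(5.3429,1.9992) (cross=22.152)
θ=339°: ex = (C−B)/|BC| = (0.8819,0.4715); ey = (-0.4715,0.8819)
θ=339°: P = B + -3.19·ex + -2.74·ey = (-0.5876,-4.2788)

θ=70°: -2.34 -2.30
θ=339°: -0.59 -4.28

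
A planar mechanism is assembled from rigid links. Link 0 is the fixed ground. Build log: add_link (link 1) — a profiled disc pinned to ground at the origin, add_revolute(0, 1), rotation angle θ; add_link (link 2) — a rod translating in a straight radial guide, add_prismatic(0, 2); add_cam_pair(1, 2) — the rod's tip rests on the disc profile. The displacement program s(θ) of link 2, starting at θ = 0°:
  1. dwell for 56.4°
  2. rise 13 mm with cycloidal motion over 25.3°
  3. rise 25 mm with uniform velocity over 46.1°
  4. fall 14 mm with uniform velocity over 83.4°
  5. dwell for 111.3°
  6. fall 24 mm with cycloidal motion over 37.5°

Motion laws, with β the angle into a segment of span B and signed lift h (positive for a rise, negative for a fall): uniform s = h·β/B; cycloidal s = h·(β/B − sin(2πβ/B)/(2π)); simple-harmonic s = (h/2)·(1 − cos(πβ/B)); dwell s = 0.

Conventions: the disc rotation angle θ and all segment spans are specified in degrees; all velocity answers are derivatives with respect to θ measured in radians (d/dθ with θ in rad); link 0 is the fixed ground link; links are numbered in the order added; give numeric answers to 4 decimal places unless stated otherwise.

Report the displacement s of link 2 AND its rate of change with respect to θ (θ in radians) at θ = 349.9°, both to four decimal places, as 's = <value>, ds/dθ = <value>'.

seg 1 [0°–56.4°] dwell: s stays 0.0000
seg 2 [56.4°–81.7°] cycloidal, h=13: full span → s += 13 → s = 13.0000
seg 3 [81.7°–127.8°] uniform, h=25: full span → s += 25 → s = 38.0000
seg 4 [127.8°–211.2°] uniform, h=-14: full span → s += -14 → s = 24.0000
seg 5 [211.2°–322.5°] dwell: s stays 24.0000
seg 6 [322.5°–360°] cycloidal, h=-24: θ=349.9° here. β=27.4, B=37.5. -24·(0.7307 − sin(2π·0.7307)/(2π)) = -21.3276 → s = 2.6724
velocity in seg [322.5°–360°] (cycloidal), θ in radians: β = 27.4° = 0.4782 rad, B = 37.5° = 0.6545 rad; ds/dθ = (h/B)(1 − cos(2πβ/B)) = ((-24)/0.6545)(1 − cos(2π·0.7307)) = -41.112752 mm/rad

s = 2.6724, ds/dθ = -41.1128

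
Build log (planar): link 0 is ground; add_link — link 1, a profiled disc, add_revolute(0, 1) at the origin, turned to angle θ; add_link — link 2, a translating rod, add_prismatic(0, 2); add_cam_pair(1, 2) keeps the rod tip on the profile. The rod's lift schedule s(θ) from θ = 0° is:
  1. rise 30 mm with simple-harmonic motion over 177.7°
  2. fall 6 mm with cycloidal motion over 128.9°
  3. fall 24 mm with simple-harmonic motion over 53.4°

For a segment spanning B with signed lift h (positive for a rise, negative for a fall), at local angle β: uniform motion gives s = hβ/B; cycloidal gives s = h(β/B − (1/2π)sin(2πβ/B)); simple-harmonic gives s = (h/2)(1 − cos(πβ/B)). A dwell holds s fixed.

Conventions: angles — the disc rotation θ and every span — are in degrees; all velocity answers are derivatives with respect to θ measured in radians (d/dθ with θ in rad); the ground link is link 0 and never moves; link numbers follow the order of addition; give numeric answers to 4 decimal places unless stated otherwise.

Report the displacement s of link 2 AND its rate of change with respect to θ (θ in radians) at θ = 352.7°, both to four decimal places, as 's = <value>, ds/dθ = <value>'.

seg 1 [0°–177.7°] simple-harmonic, h=30: full span → s += 30 → s = 30.0000
seg 2 [177.7°–306.6°] cycloidal, h=-6: full span → s += -6 → s = 24.0000
seg 3 [306.6°–360°] simple-harmonic, h=-24: θ=352.7° here. β=46.1, B=53.4. -24/2·(1 − cos(π·0.8633)) = -22.9102 → s = 1.0898
velocity in seg [306.6°–360°] (simple-harmonic), θ in radians: β = 46.1° = 0.8046 rad, B = 53.4° = 0.9320 rad; ds/dθ = (πh/(2B)) sin(πβ/B) = (π·(-24)/(2·0.9320)) sin(π·0.8633) = -16.842651 mm/rad

s = 1.0898, ds/dθ = -16.8427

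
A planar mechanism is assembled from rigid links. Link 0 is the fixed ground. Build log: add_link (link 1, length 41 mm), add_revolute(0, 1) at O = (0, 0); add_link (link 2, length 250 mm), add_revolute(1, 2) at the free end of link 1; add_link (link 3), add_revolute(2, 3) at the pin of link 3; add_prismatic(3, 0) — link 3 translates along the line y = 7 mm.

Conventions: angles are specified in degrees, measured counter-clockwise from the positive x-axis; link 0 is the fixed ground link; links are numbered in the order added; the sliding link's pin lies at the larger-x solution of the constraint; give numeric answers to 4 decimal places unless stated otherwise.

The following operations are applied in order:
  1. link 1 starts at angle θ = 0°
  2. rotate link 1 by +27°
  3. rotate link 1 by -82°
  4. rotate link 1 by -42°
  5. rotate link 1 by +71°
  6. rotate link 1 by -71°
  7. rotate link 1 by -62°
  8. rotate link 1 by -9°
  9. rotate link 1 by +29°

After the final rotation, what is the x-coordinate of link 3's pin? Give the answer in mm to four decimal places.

geometry: r = 41 mm, L = 250 mm, e = 7 mm; θ starts at 0°
rotate link 1 by +27°: θ ← 0° +27° = 27°
rotate link 1 by -82°: θ ← 27° -82° = -55°
rotate link 1 by -42°: θ ← -55° -42° = -97°
rotate link 1 by +71°: θ ← -97° +71° = -26°
rotate link 1 by -71°: θ ← -26° -71° = -97°
rotate link 1 by -62°: θ ← -97° -62° = -159°
rotate link 1 by -9°: θ ← -159° -9° = -168°
rotate link 1 by +29°: θ ← -168° +29° = -139°
crank pin P = (r cos θ, r sin θ) = (-30.943093, -26.898420)
h = r sin θ − e = -26.898420 − 7 = -33.898420
x = r cos θ + √(L² − h²) = -30.943093 + 247.691132 = 216.748040

216.7480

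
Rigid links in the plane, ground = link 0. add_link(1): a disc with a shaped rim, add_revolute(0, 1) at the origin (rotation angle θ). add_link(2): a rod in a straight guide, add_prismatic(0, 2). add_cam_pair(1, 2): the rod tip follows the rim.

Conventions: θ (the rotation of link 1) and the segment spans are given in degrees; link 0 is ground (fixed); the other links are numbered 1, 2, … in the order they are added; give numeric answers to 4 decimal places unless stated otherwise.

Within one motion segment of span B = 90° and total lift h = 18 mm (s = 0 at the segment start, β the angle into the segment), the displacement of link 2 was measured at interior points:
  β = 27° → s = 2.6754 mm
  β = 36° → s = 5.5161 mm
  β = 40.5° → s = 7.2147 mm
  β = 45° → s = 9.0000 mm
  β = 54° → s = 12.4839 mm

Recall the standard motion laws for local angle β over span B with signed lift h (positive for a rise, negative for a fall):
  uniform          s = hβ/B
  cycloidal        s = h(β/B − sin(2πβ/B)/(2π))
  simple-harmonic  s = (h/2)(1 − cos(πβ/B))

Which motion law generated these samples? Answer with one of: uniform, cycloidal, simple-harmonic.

candidates at β/B = r: uniform s = h·r (linear in β); cycloidal s = h·(r − sin(2πr)/(2π)); simple-harmonic s = (h/2)(1 − cos(πr))
β=27°: printed 2.6754 | uniform 5.4000, cycloidal 2.6754, simple-harmonic 3.7099
β=36°: printed 5.5161 | uniform 7.2000, cycloidal 5.5161, simple-harmonic 6.2188
β=40.5°: printed 7.2147 | uniform 8.1000, cycloidal 7.2147, simple-harmonic 7.5921
β=45°: printed 9.0000 | uniform 9.0000, cycloidal 9.0000, simple-harmonic 9.0000
β=54°: printed 12.4839 | uniform 10.8000, cycloidal 12.4839, simple-harmonic 11.7812
only one law matches every sample → cycloidal

cycloidal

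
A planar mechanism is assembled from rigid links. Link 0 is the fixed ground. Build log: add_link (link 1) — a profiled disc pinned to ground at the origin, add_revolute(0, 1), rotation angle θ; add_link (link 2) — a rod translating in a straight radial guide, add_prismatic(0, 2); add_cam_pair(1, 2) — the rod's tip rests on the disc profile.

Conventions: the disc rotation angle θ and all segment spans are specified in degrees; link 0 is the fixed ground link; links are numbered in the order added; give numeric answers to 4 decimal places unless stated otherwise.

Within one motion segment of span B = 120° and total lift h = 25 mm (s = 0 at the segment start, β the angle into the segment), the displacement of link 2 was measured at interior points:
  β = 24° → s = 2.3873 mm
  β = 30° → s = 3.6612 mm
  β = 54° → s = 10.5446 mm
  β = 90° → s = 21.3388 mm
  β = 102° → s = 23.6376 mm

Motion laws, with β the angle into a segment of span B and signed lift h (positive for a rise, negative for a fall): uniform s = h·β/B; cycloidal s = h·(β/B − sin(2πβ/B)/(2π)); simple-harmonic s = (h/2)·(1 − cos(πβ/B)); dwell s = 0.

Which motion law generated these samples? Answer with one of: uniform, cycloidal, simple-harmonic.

candidates at β/B = r: uniform s = h·r (linear in β); cycloidal s = h·(r − sin(2πr)/(2π)); simple-harmonic s = (h/2)(1 − cos(πr))
β=24°: printed 2.3873 | uniform 5.0000, cycloidal 1.2159, simple-harmonic 2.3873
β=30°: printed 3.6612 | uniform 6.2500, cycloidal 2.2711, simple-harmonic 3.6612
β=54°: printed 10.5446 | uniform 11.2500, cycloidal 10.0205, simple-harmonic 10.5446
β=90°: printed 21.3388 | uniform 18.7500, cycloidal 22.7289, simple-harmonic 21.3388
β=102°: printed 23.6376 | uniform 21.2500, cycloidal 24.4690, simple-harmonic 23.6376
only one law matches every sample → simple-harmonic

simple-harmonic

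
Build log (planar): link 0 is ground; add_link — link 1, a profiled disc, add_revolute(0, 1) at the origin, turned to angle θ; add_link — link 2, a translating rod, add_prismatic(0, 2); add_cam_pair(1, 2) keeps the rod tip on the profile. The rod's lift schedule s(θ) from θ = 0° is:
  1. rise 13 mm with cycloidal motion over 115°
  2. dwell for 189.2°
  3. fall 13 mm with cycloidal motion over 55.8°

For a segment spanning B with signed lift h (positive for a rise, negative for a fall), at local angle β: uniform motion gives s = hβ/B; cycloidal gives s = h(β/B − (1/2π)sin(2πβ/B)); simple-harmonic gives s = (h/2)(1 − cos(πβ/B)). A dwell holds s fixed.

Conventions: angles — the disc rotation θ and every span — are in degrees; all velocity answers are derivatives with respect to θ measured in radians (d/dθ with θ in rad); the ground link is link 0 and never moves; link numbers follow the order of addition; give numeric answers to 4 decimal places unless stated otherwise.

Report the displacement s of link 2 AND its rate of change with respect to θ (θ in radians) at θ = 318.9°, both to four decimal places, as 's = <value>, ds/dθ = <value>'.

seg 1 [0°–115°] cycloidal, h=13: full span → s += 13 → s = 13.0000
seg 2 [115°–304.2°] dwell: s stays 13.0000
seg 3 [304.2°–360°] cycloidal, h=-13: θ=318.9° here. β=14.7, B=55.8. -13·(0.2634 − sin(2π·0.2634)/(2π)) = -1.3631 → s = 11.6369
velocity in seg [304.2°–360°] (cycloidal), θ in radians: β = 14.7° = 0.2566 rad, B = 55.8° = 0.9739 rad; ds/dθ = (h/B)(1 − cos(2πβ/B)) = ((-13)/0.9739)(1 − cos(2π·0.2634)) = -14.474438 mm/rad

s = 11.6369, ds/dθ = -14.4744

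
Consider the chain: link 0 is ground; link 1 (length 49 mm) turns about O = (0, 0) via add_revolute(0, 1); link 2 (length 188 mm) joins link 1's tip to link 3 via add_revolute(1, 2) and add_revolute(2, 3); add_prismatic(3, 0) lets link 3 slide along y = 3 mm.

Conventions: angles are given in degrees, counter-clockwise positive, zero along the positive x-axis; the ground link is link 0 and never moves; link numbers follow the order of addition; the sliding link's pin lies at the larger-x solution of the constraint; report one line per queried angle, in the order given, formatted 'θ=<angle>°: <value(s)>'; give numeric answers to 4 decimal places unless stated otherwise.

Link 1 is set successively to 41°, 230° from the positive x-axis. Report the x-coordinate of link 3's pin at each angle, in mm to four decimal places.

geometry: r = 49 mm, L = 188 mm, e = 3 mm
θ=41°: crank pin P = (r cos θ, r sin θ) = (36.980769, 32.146892)
θ=41°: h = r sin θ − e = 32.146892 − 3 = 29.146892
θ=41°: x = r cos θ + √(L² − h²) = 36.980769 + 185.726839 = 222.707608
θ=230°: crank pin P = (r cos θ, r sin θ) = (-31.496593, -37.536178)
θ=230°: h = r sin θ − e = -37.536178 − 3 = -40.536178
θ=230°: x = r cos θ + √(L² − h²) = -31.496593 + 183.577826 = 152.081233

θ=41°: 222.7076
θ=230°: 152.0812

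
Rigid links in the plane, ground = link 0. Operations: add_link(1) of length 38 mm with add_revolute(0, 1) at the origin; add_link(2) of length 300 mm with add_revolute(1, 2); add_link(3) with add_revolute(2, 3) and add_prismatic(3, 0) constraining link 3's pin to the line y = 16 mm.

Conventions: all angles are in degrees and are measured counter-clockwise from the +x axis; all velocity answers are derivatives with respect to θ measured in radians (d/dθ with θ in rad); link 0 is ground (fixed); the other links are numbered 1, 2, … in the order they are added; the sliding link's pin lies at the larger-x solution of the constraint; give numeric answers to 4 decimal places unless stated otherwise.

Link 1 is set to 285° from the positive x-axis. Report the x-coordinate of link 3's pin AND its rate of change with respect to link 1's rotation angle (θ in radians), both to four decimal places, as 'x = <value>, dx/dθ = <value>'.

geometry: r = 38 mm, L = 300 mm, e = 16 mm
crank pin P = (r cos θ, r sin θ) = (9.835124, -36.705181)
h = r sin θ − e = -36.705181 − 16 = -52.705181
x = r cos θ + √(L² − h²) = 9.835124 + 295.333987 = 305.169111
dx/dθ = −r sin θ − h·r cos θ/√(L² − h²) (θ in radians; h = -52.705181) = 38.460354

x = 305.1691, dx/dθ = 38.4604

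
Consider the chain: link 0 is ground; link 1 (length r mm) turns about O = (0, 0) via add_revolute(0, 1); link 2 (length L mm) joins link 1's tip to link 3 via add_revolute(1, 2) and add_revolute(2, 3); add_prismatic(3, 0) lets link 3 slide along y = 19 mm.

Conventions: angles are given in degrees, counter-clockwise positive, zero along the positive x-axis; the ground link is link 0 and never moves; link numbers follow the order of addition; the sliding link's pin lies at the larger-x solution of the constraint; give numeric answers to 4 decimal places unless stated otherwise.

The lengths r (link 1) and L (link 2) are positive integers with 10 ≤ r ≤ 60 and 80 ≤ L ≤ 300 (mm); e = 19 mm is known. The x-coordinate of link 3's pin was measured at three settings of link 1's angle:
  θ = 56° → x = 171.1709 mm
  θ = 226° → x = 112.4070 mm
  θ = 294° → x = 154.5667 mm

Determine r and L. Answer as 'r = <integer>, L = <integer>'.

constraint per measurement: (x − r cos θ)² + (r sin θ − e)² = L²
subtracting the θ₁ and θ₂ equations cancels the r² and L² terms:
r = (x₁² − x₂²) / (2[(x₁cos θ₁ + e sin θ₁) − (x₂cos θ₂ + e sin θ₂)]) = 41.0000 → r = 41
L² = (x₁ − r cos θ₁)² + (r sin θ₁ − e)² = 22200.9972 → L = 149.0000 → L = 149
check at θ₃=294°: x = 154.5667 (printed 154.5667) ✓

r = 41, L = 149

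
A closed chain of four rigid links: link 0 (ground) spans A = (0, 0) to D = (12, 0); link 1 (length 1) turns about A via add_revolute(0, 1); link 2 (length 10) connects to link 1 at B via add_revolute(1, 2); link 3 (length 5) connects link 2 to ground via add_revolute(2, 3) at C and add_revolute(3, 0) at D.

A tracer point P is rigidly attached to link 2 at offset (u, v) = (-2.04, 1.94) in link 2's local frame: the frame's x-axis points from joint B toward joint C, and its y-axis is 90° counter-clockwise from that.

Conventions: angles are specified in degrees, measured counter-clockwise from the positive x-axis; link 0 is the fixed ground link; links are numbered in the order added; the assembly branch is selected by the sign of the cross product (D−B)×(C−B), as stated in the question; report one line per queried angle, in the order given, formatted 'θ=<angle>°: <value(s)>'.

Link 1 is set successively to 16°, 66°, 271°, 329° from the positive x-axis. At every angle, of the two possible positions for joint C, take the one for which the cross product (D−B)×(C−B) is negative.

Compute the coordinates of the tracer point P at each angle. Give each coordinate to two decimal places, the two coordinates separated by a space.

A=(0,0), D=(12.00,0)
θ=16°: B = A + 1.00·(cos16°, sin16°) = (0.9613, 0.2756)
θ=16°: |BD| = 11.0422
θ=16°: circle(B,10.00) ∩ circle(D,5.00): a=8.9172, h=4.5260
θ=16°:   candidates: C₊=(9.9886,4.5776) cross=49.976; C₋=(9.7627,-4.4715) cross=-49.976
θ=16°:   branch - wants cross < 0 → take C=(9.7627,-4.4715) (cross=-49.976)
θ=16°: ex = (C−B)/|BC| = (0.8801,-0.4747); ey = (0.4747,0.8801)
θ=16°: P = B + -2.04·ex + 1.94·ey = (0.0867,2.9515)
θ=66°: B = A + 1.00·(cos66°, sin66°) = (0.4067, 0.9135)
θ=66°: |BD| = 11.6292
θ=66°: circle(B,10.00) ∩ circle(D,5.00): a=9.0392, h=4.2769
θ=66°:   candidates: C₊=(9.7540,4.4672) cross=49.737; C₋=(9.0821,-4.0603) cross=-49.737
θ=66°:   branch - wants cross < 0 → take C=(9.0821,-4.0603) (cross=-49.737)
θ=66°: ex = (C−B)/|BC| = (0.8675,-0.4974); ey = (0.4974,0.8675)
θ=66°: P = B + -2.04·ex + 1.94·ey = (-0.3981,3.6112)
θ=271°: B = A + 1.00·(cos271°, sin271°) = (0.0175, -0.9998)
θ=271°: |BD| = 12.0242
θ=271°: circle(B,10.00) ∩ circle(D,5.00): a=9.1308, h=4.0778
θ=271°:   candidates: C₊=(8.7776,3.8231) cross=49.032; C₋=(9.4557,-4.3043) cross=-49.032
θ=271°:   branch - wants cross < 0 → take C=(9.4557,-4.3043) (cross=-49.032)
θ=271°: ex = (C−B)/|BC| = (0.9438,-0.3304); ey = (0.3304,0.9438)
θ=271°: P = B + -2.04·ex + 1.94·ey = (-1.2669,1.5053)
θ=329°: B = A + 1.00·(cos329°, sin329°) = (0.8572, -0.5150)
θ=329°: |BD| = 11.1547
θ=329°: circle(B,10.00) ∩ circle(D,5.00): a=8.9392, h=4.4823
θ=329°:   candidates: C₊=(9.5798,4.3753) cross=49.999; C₋=(9.9938,-4.5798) cross=-49.999
θ=329°:   branch - wants cross < 0 → take C=(9.9938,-4.5798) (cross=-49.999)
θ=329°: ex = (C−B)/|BC| = (0.9137,-0.4065); ey = (0.4065,0.9137)
θ=329°: P = B + -2.04·ex + 1.94·ey = (-0.2181,2.0867)

θ=16°: 0.09 2.95
θ=66°: -0.40 3.61
θ=271°: -1.27 1.51
θ=329°: -0.22 2.09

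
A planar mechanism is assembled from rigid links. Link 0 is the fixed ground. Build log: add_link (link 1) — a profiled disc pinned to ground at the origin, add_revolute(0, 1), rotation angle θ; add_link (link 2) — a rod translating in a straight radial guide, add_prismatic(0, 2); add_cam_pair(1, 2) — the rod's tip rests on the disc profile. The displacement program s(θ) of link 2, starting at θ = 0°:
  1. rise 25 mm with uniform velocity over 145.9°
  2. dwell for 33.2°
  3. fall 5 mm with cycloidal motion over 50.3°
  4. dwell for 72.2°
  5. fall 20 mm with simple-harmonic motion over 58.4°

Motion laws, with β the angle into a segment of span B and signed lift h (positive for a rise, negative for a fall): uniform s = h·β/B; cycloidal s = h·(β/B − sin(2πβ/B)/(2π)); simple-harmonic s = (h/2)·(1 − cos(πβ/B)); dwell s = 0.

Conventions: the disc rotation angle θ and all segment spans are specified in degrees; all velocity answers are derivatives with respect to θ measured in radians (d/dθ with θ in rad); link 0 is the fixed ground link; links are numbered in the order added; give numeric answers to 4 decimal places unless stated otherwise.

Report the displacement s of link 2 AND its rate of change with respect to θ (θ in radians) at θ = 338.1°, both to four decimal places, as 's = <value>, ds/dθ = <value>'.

seg 1 [0°–145.9°] uniform, h=25: full span → s += 25 → s = 25.0000
seg 2 [145.9°–179.1°] dwell: s stays 25.0000
seg 3 [179.1°–229.4°] cycloidal, h=-5: full span → s += -5 → s = 20.0000
seg 4 [229.4°–301.6°] dwell: s stays 20.0000
seg 5 [301.6°–360°] simple-harmonic, h=-20: θ=338.1° here. β=36.5, B=58.4. -20/2·(1 − cos(π·0.6250)) = -13.8268 → s = 6.1732
velocity in seg [301.6°–360°] (simple-harmonic), θ in radians: β = 36.5° = 0.6370 rad, B = 58.4° = 1.0193 rad; ds/dθ = (πh/(2B)) sin(πβ/B) = (π·(-20)/(2·1.0193)) sin(π·0.6250) = -28.475739 mm/rad

s = 6.1732, ds/dθ = -28.4757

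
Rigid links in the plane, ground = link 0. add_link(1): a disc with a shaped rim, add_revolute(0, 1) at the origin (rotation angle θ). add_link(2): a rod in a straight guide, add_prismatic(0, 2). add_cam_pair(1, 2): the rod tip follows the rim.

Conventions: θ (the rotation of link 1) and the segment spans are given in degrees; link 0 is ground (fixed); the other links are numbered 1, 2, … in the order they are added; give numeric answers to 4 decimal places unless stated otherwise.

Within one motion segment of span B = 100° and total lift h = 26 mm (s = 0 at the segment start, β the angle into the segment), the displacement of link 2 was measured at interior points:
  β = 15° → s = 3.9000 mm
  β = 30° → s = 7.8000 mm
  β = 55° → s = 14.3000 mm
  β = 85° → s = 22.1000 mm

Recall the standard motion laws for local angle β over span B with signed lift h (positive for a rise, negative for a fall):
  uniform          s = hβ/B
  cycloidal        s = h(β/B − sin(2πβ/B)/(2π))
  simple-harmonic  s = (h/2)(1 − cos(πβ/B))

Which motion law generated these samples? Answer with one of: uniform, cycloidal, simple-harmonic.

candidates at β/B = r: uniform s = h·r (linear in β); cycloidal s = h·(r − sin(2πr)/(2π)); simple-harmonic s = (h/2)(1 − cos(πr))
β=15°: printed 3.9000 | uniform 3.9000, cycloidal 0.5523, simple-harmonic 1.4169
β=30°: printed 7.8000 | uniform 7.8000, cycloidal 3.8645, simple-harmonic 5.3588
β=55°: printed 14.3000 | uniform 14.3000, cycloidal 15.5787, simple-harmonic 15.0336
β=85°: printed 22.1000 | uniform 22.1000, cycloidal 25.4477, simple-harmonic 24.5831
only one law matches every sample → uniform

uniform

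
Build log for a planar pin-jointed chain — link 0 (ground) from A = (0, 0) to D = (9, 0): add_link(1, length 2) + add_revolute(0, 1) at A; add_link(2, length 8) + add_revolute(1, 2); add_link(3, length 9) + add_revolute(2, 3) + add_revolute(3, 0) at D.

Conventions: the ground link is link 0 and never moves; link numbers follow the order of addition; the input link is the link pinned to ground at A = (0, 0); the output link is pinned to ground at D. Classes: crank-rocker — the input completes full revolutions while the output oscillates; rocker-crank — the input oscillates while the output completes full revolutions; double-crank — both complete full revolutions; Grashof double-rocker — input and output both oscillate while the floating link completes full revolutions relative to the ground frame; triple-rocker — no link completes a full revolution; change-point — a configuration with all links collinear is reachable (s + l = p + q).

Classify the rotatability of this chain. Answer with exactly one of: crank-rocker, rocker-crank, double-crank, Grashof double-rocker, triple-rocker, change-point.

lengths: ground=9, input=2, coupler=8, output=9
sorted: s=2 (shortest), l=9 (longest), p+q=17
s + l = 11 vs p + q = 17
s + l < p + q (Grashof) with shortest = input link → crank-rocker

crank-rocker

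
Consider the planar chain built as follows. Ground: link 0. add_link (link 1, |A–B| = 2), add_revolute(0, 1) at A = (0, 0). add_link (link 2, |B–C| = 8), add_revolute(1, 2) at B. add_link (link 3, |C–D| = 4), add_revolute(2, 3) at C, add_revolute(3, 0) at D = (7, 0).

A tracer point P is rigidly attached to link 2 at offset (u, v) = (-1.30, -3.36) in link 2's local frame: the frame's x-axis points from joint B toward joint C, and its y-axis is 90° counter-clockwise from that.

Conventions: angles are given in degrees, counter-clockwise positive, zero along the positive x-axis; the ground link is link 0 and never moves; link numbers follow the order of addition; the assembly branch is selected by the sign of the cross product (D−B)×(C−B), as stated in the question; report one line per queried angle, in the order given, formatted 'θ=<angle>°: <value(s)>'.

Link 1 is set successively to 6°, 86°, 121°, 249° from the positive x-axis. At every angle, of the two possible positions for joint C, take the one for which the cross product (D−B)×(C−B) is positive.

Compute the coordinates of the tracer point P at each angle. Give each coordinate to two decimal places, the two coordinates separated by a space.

A=(0,0), D=(7.00,0)
θ=6°: B = A + 2.00·(cos6°, sin6°) = (1.9890, 0.2091)
θ=6°: |BD| = 5.0153
θ=6°: circle(B,8.00) ∩ circle(D,4.00): a=7.2930, h=3.2882
θ=6°:   candidates: C₊=(9.4128,3.1904) cross=16.491; C₋=(9.1386,-3.3803) cross=-16.491
θ=6°:   branch + wants cross > 0 → take C=(9.4128,3.1904) (cross=16.491)
θ=6°: ex = (C−B)/|BC| = (0.9280,0.3727); ey = (-0.3727,0.9280)
θ=6°: P = B + -1.30·ex + -3.36·ey = (2.0348,-3.3934)
θ=86°: B = A + 2.00·(cos86°, sin86°) = (0.1395, 1.9951)
θ=86°: |BD| = 7.1447
θ=86°: circle(B,8.00) ∩ circle(D,4.00): a=6.9315, h=3.9943
θ=86°:   candidates: C₊=(7.9107,3.8950) cross=28.538; C₋=(5.6799,-3.7759) cross=-28.538
θ=86°:   branch + wants cross > 0 → take C=(7.9107,3.8950) (cross=28.538)
θ=86°: ex = (C−B)/|BC| = (0.9714,0.2375); ey = (-0.2375,0.9714)
θ=86°: P = B + -1.30·ex + -3.36·ey = (-0.3254,-1.5775)
θ=121°: B = A + 2.00·(cos121°, sin121°) = (-1.0301, 1.7143)
θ=121°: |BD| = 8.2110
θ=121°: circle(B,8.00) ∩ circle(D,4.00): a=7.0284, h=3.8212
θ=121°:   candidates: C₊=(6.6412,3.9839) cross=31.376; C₋=(5.0456,-3.4901) cross=-31.376
θ=121°:   branch + wants cross > 0 → take C=(6.6412,3.9839) (cross=31.376)
θ=121°: ex = (C−B)/|BC| = (0.9589,0.2837); ey = (-0.2837,0.9589)
θ=121°: P = B + -1.30·ex + -3.36·ey = (-1.3235,-1.8764)
θ=249°: B = A + 2.00·(cos249°, sin249°) = (-0.7167, -1.8672)
θ=249°: |BD| = 7.9394
θ=249°: circle(B,8.00) ∩ circle(D,4.00): a=6.9926, h=3.8863
θ=249°:   candidates: C₊=(5.1658,3.5547) cross=30.855; C₋=(6.9937,-4.0000) cross=-30.855
θ=249°:   branch + wants cross > 0 → take C=(5.1658,3.5547) (cross=30.855)
θ=249°: ex = (C−B)/|BC| = (0.7353,0.6777); ey = (-0.6777,0.7353)
θ=249°: P = B + -1.30·ex + -3.36·ey = (0.6045,-5.2189)

θ=6°: 2.03 -3.39
θ=86°: -0.33 -1.58
θ=121°: -1.32 -1.88
θ=249°: 0.60 -5.22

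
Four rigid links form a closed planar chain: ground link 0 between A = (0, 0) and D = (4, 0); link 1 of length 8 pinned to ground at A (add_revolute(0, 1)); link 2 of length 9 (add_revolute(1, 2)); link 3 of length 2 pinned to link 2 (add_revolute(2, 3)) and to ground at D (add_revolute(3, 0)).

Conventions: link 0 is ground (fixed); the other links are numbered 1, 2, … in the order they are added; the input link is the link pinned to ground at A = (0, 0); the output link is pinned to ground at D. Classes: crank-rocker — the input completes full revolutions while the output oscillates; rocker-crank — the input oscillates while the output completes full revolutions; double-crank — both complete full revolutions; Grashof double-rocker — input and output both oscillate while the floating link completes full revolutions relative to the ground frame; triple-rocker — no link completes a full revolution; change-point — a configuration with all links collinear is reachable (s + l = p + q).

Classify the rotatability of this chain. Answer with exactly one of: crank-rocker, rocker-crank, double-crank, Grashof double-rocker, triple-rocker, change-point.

lengths: ground=4, input=8, coupler=9, output=2
sorted: s=2 (shortest), l=9 (longest), p+q=12
s + l = 11 vs p + q = 12
s + l < p + q (Grashof) with shortest = output link → rocker-crank

rocker-crank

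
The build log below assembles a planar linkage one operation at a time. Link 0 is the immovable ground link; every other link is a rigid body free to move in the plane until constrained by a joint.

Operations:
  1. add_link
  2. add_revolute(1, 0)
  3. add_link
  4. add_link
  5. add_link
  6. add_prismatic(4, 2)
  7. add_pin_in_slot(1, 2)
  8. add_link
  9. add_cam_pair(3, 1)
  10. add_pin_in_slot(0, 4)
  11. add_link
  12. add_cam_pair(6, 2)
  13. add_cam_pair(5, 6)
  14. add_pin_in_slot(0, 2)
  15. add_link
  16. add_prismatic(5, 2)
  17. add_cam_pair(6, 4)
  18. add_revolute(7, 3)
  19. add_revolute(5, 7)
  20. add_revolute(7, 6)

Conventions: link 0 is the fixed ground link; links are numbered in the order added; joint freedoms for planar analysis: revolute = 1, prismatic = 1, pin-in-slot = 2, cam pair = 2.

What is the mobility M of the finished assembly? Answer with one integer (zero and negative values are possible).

link 0 = ground. State L|J1|J2 = 1|0|0
+link1  2|0|0
R(1,0) f=1→J1  2|1|0
+link2  3|1|0
+link3  4|1|0
+link4  5|1|0
P(4,2) f=1→J1  5|2|0
PS(1,2) f=2→J2  5|2|1
+link5  6|2|1
C(3,1) f=2→J2  6|2|2
PS(0,4) f=2→J2  6|2|3
+link6  7|2|3
C(6,2) f=2→J2  7|2|4
C(5,6) f=2→J2  7|2|5
PS(0,2) f=2→J2  7|2|6
+link7  8|2|6
P(5,2) f=1→J1  8|3|6
C(6,4) f=2→J2  8|3|7
R(7,3) f=1→J1  8|4|7
R(5,7) f=1→J1  8|5|7
R(7,6) f=1→J1  8|6|7
M = 3(8−1)−2·6−7 = 21−12−7 = 2

M = 2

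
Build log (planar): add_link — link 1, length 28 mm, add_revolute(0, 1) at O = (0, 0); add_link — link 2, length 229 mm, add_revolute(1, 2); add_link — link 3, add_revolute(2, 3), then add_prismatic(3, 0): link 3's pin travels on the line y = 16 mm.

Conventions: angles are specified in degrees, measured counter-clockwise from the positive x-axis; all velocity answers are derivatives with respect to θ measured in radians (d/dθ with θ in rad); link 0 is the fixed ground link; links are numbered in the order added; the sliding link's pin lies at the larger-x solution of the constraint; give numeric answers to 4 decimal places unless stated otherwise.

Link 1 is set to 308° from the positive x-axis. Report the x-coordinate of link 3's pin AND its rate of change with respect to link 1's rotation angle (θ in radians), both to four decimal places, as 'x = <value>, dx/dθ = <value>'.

geometry: r = 28 mm, L = 229 mm, e = 16 mm
crank pin P = (r cos θ, r sin θ) = (17.238521, -22.064301)
h = r sin θ − e = -22.064301 − 16 = -38.064301
x = r cos θ + √(L² − h²) = 17.238521 + 225.814324 = 243.052845
dx/dθ = −r sin θ − h·r cos θ/√(L² − h²) (θ in radians; h = -38.064301) = 24.970106

x = 243.0528, dx/dθ = 24.9701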